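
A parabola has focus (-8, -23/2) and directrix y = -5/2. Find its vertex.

The vertex is the midpoint between the focus and the directrix along the axis of symmetry.
Axis is vertical (directrix is horizontal). Vertex y-coordinate = (-23/2 + (-5/2))/2 = -7; x-coordinate = -8.

(-8, -7)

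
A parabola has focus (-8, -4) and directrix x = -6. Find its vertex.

(-7, -4)

The vertex is the midpoint between the focus and the directrix along the axis of symmetry.
Axis is horizontal (directrix is vertical). Vertex x-coordinate = (-8 + (-6))/2 = -7; y-coordinate = -4.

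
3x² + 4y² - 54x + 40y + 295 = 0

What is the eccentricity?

Collect terms: 3(x² - 18x) + 4(y² + 10y) = -295
3(x - 9)² + 4(y + 5)² = -295 + 243 + 100 = 48
Divide by 48: (x - 9)²/16 + (y + 5)²/12 = 1
Ellipse, center (9, -5), major axis horizontal; a² = 16, b² = 12.
c² = a² - b² = 4, so c = 2.
e = c/a = 2/4 = 1/2.

e = 1/2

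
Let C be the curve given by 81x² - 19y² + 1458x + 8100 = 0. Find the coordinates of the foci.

Collect terms: 81(x² + 18x) -19y² = -8100
Completing the square gives 81(x + 9)² -19y² = -8100 + 6561 + 0 = -1539.
Divide by -1539: y²/81 - (x + 9)²/19 = 1
Hyperbola, center (-9, 0), transverse axis vertical; a² = 81, b² = 19.
c² = a² + b² = 81 + 19 = 100, so c = 10.
Foci lie on the vertical axis through the center: (h, k ± c).

(-9, -10) and (-9, 10)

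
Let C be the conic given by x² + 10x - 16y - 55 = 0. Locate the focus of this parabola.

(-5, -1)

Only x is squared. Complete the square in x: (x + 5)² = 16(y + 5).
Vertex (-5, -5); 4p = 16 so p = 4. Opens up.
Focus is p units from the vertex along the axis: (h, k + p).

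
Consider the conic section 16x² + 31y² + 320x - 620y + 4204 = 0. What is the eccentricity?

16(x² + 20x) + 31(y² - 20y) = -4204
Complete the square: 16(x + 10)² + 31(y - 10)² = -4204 + 1600 + 3100 = 496
Divide by 496: (x + 10)²/31 + (y - 10)²/16 = 1
Ellipse, center (-10, 10), major axis horizontal; a² = 31, b² = 16.
c² = a² - b² = 15, so c = √15.
e = c/a = √15/√31 = √465/31.

e = √465/31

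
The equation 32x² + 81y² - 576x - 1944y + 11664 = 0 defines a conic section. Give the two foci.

Group the x- and y-terms: 32(x² - 18x) + 81(y² - 24y) = -11664
32(x - 9)² + 81(y - 12)² = -11664 + 2592 + 11664 = 2592
Divide by 2592: (x - 9)²/81 + (y - 12)²/32 = 1
Ellipse, center (9, 12), major axis horizontal; a² = 81, b² = 32.
c² = a² - b² = 81 - 32 = 49, so c = 7.
Foci lie on the horizontal axis through the center: (h ± c, k).

(2, 12) and (16, 12)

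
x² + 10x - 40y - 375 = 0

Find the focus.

(-5, 0)

Only x is squared. Complete the square in x: (x + 5)² = 40(y + 10).
Vertex (-5, -10); 4p = 40 so p = 10. Opens up.
Focus is p units from the vertex along the axis: (h, k + p).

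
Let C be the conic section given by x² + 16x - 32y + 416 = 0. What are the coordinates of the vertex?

(-8, 11)

Only x is squared. Complete the square in x: (x + 8)² = 32(y - 11).
Vertex (-8, 11); 4p = 32 so p = 8. Opens up.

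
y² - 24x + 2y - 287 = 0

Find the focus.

(-6, -1)

Only y is squared. Complete the square in y: (y + 1)² = 24(x + 12).
Vertex (-12, -1); 4p = 24 so p = 6. Opens right.
Focus is p units from the vertex along the axis: (h + p, k).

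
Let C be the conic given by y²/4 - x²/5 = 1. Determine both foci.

Center (0, 0). The positive term is the y-term, so the transverse axis is vertical; a² = 4, b² = 5.
c² = a² + b² = 4 + 5 = 9, so c = 3.
Foci lie on the vertical axis through the center: (h, k ± c).

(0, -3) and (0, 3)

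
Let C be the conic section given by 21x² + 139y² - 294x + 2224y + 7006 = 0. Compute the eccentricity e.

e = √16402/139

Collect terms: 21(x² - 14x) + 139(y² + 16y) = -7006
21(x - 7)² + 139(y + 8)² = -7006 + 1029 + 8896 = 2919
Dividing both sides by 2919: (x - 7)²/139 + (y + 8)²/21 = 1
Ellipse, center (7, -8), major axis horizontal; a² = 139, b² = 21.
c² = a² - b² = 118, so c = √118.
e = c/a = √118/√139 = √16402/139.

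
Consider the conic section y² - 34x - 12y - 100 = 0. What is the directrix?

Only y is squared. Complete the square in y: (y - 6)² = 34(x + 4).
Vertex (-4, 6); 4p = 34 so p = 17/2. Opens right.
Directrix is the vertical line x = h − p = -4 − (17/2) = -25/2.

x = -25/2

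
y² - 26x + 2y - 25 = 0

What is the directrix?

Only y is squared. Complete the square in y: (y + 1)² = 26(x + 1).
Vertex (-1, -1); 4p = 26 so p = 13/2. Opens right.
Directrix is the vertical line x = h − p = -1 − (13/2) = -15/2.

x = -15/2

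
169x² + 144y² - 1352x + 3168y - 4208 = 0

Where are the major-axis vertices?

Group: 169(x² - 8x) + 144(y² + 22y) = 4208
Completing the square gives 169(x - 4)² + 144(y + 11)² = 4208 + 2704 + 17424 = 24336.
Divide by 24336: (x - 4)²/144 + (y + 11)²/169 = 1
Ellipse, center (4, -11), major axis vertical; a² = 169, b² = 144.
a = 13. Vertices at (h, k ± a).

(4, -24) and (4, 2)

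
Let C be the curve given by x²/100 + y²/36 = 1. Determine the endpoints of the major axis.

(-10, 0) and (10, 0)

Center (0, 0). The larger denominator 100 sits under the x-term, so the major axis is horizontal; a² = 100, b² = 36.
a = 10. Vertices at (h ± a, k).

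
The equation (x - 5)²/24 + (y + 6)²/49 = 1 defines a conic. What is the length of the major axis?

Center (5, -6). The larger denominator 49 sits under the y-term, so the major axis is vertical; a² = 49, b² = 24.
a² = 49 so a = 7; the major axis has length 2a = 14.

14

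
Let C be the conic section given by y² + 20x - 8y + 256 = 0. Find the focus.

(-17, 4)

Only y is squared. Complete the square in y: (y - 4)² = -20(x + 12).
Vertex (-12, 4); 4p = -20 so p = -5. Opens left.
Focus is p units from the vertex along the axis: (h + p, k).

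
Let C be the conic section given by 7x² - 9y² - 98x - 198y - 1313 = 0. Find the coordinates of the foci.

(-5, -11) and (19, -11)

Group the x- and y-terms: 7(x² - 14x) -9(y² + 22y) = 1313
Completing the square gives 7(x - 7)² -9(y + 11)² = 1313 + 343 - 1089 = 567.
Divide through by 567 to get (x - 7)²/81 - (y + 11)²/63 = 1.
Hyperbola, center (7, -11), transverse axis horizontal; a² = 81, b² = 63.
c² = a² + b² = 81 + 63 = 144, so c = 12.
Foci lie on the horizontal axis through the center: (h ± c, k).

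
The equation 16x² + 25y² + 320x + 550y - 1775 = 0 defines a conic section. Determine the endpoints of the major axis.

(-30, -11) and (10, -11)

Group the x- and y-terms: 16(x² + 20x) + 25(y² + 22y) = 1775
Complete the square in x and y: 16(x + 10)² + 25(y + 11)² = 1775 + 1600 + 3025 = 6400
Divide through by 6400 to get (x + 10)²/400 + (y + 11)²/256 = 1.
Ellipse, center (-10, -11), major axis horizontal; a² = 400, b² = 256.
a = 20. Vertices at (h ± a, k).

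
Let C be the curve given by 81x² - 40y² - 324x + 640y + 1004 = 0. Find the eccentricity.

e = 11/9

Group the x- and y-terms: 81(x² - 4x) -40(y² - 16y) = -1004
Complete the square: 81(x - 2)² -40(y - 8)² = -1004 + 324 - 2560 = -3240
Dividing both sides by -3240: (y - 8)²/81 - (x - 2)²/40 = 1
Hyperbola, center (2, 8), transverse axis vertical; a² = 81, b² = 40.
c² = a² + b² = 121, so c = 11.
e = c/a = 11/9.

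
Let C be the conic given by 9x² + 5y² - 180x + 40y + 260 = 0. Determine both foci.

Rearranging, 9(x² - 20x) + 5(y² + 8y) = -260.
9(x - 10)² + 5(y + 4)² = -260 + 900 + 80 = 720
Divide through by 720 to get (x - 10)²/80 + (y + 4)²/144 = 1.
Ellipse, center (10, -4), major axis vertical; a² = 144, b² = 80.
c² = a² - b² = 144 - 80 = 64, so c = 8.
Foci lie on the vertical axis through the center: (h, k ± c).

(10, -12) and (10, 4)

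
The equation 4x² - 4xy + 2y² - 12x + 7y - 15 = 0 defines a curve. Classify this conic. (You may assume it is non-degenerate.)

ellipse

A = 4, B = -4, C = 2.
Discriminant B² − 4AC = (-4)² − 4·4·2 = -16.
B² − 4AC < 0 ⇒ ellipse.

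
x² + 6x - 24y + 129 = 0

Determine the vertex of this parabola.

Only x is squared. Complete the square in x: (x + 3)² = 24(y - 5).
Vertex (-3, 5); 4p = 24 so p = 6. Opens up.

(-3, 5)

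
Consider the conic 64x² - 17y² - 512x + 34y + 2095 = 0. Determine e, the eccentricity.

e = 9/8

Group the x- and y-terms: 64(x² - 8x) -17(y² - 2y) = -2095
Complete the square in x and y: 64(x - 4)² -17(y - 1)² = -2095 + 1024 - 17 = -1088
Dividing both sides by -1088: (y - 1)²/64 - (x - 4)²/17 = 1
Hyperbola, center (4, 1), transverse axis vertical; a² = 64, b² = 17.
c² = a² + b² = 81, so c = 9.
e = c/a = 9/8.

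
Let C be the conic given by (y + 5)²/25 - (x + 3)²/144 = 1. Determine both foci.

(-3, -18) and (-3, 8)

Center (-3, -5). The positive term is the y-term, so the transverse axis is vertical; a² = 25, b² = 144.
c² = a² + b² = 25 + 144 = 169, so c = 13.
Foci lie on the vertical axis through the center: (h, k ± c).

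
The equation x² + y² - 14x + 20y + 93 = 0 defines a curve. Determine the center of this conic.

(7, -10)

Group the x- and y-terms: (x² - 14x) + (y² + 20y) = -93
Completing the square gives (x - 7)² + (y + 10)² = -93 + 49 + 100 = 56.
So (x - 7)² + (y + 10)² = 56.
Circle centered at (7, -10) with r² = 56.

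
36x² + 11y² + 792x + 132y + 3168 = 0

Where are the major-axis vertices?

Group the x- and y-terms: 36(x² + 22x) + 11(y² + 12y) = -3168
Completing the square gives 36(x + 11)² + 11(y + 6)² = -3168 + 4356 + 396 = 1584.
Divide through by 1584 to get (x + 11)²/44 + (y + 6)²/144 = 1.
Ellipse, center (-11, -6), major axis vertical; a² = 144, b² = 44.
a = 12. Vertices at (h, k ± a).

(-11, -18) and (-11, 6)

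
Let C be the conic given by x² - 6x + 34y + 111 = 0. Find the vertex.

Only x is squared. Complete the square in x: (x - 3)² = -34(y + 3).
Vertex (3, -3); 4p = -34 so p = -17/2. Opens down.

(3, -3)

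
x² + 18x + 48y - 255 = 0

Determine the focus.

(-9, -5)

Only x is squared. Complete the square in x: (x + 9)² = -48(y - 7).
Vertex (-9, 7); 4p = -48 so p = -12. Opens down.
Focus is p units from the vertex along the axis: (h, k + p).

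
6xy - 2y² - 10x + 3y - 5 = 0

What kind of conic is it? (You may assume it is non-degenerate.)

A = 0, B = 6, C = -2.
Discriminant B² − 4AC = 6² − 4·0·(-2) = 36.
B² − 4AC > 0 ⇒ hyperbola.

hyperbola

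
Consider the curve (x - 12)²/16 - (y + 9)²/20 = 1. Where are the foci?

(6, -9) and (18, -9)

Center (12, -9). The positive term is the x-term, so the transverse axis is horizontal; a² = 16, b² = 20.
c² = a² + b² = 16 + 20 = 36, so c = 6.
Foci lie on the horizontal axis through the center: (h ± c, k).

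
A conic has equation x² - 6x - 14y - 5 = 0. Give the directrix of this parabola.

y = -9/2

Only x is squared. Complete the square in x: (x - 3)² = 14(y + 1).
Vertex (3, -1); 4p = 14 so p = 7/2. Opens up.
Directrix is the horizontal line y = k − p = -1 − (7/2) = -9/2.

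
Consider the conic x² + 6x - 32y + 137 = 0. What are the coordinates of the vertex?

(-3, 4)

Only x is squared. Complete the square in x: (x + 3)² = 32(y - 4).
Vertex (-3, 4); 4p = 32 so p = 8. Opens up.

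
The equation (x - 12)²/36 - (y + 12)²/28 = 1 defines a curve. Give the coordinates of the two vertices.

Center (12, -12). The positive term is the x-term, so the transverse axis is horizontal; a² = 36, b² = 28.
a = 6. Vertices at (h ± a, k).

(6, -12) and (18, -12)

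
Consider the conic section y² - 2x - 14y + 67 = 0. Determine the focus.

(19/2, 7)

Only y is squared. Complete the square in y: (y - 7)² = 2(x - 9).
Vertex (9, 7); 4p = 2 so p = 1/2. Opens right.
Focus is p units from the vertex along the axis: (h + p, k).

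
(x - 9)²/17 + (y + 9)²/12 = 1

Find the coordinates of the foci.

Center (9, -9). The larger denominator 17 sits under the x-term, so the major axis is horizontal; a² = 17, b² = 12.
c² = a² - b² = 17 - 12 = 5, so c = √5.
Foci lie on the horizontal axis through the center: (h ± c, k).

(9 - √5, -9) and (9 + √5, -9)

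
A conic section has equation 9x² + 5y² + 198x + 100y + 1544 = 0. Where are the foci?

(-11, -12) and (-11, -8)

Group the x- and y-terms: 9(x² + 22x) + 5(y² + 20y) = -1544
Complete the square: 9(x + 11)² + 5(y + 10)² = -1544 + 1089 + 500 = 45
Divide through by 45 to get (x + 11)²/5 + (y + 10)²/9 = 1.
Ellipse, center (-11, -10), major axis vertical; a² = 9, b² = 5.
c² = a² - b² = 9 - 5 = 4, so c = 2.
Foci lie on the vertical axis through the center: (h, k ± c).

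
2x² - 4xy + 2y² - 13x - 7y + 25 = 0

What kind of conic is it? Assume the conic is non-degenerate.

parabola

A = 2, B = -4, C = 2.
Discriminant B² − 4AC = (-4)² − 4·2·2 = 0.
B² − 4AC = 0 ⇒ parabola.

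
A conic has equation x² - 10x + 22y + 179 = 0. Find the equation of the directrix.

y = -3/2

Only x is squared. Complete the square in x: (x - 5)² = -22(y + 7).
Vertex (5, -7); 4p = -22 so p = -11/2. Opens down.
Directrix is the horizontal line y = k − p = -7 − (-11/2) = -3/2.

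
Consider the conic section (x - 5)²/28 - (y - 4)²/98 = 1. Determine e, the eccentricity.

Center (5, 4). The positive term is the x-term, so the transverse axis is horizontal; a² = 28, b² = 98.
c² = a² + b² = 126, so c = 3√14.
e = c/a = 3√14/2√7 = 3√2/2.

e = 3√2/2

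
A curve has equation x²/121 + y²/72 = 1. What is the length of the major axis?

22

Center (0, 0). The larger denominator 121 sits under the x-term, so the major axis is horizontal; a² = 121, b² = 72.
a² = 121 so a = 11; the major axis has length 2a = 22.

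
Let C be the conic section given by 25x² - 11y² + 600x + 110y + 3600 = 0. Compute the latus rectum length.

Group: 25(x² + 24x) -11(y² - 10y) = -3600
25(x + 12)² -11(y - 5)² = -3600 + 3600 - 275 = -275
Divide through by -275 to get (y - 5)²/25 - (x + 12)²/11 = 1.
Hyperbola, center (-12, 5), transverse axis vertical; a² = 25, b² = 11.
Latus rectum length = 2b²/a = 2·11/5 = 22/5.

22/5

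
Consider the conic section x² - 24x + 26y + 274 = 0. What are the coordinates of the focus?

(12, -23/2)

Only x is squared. Complete the square in x: (x - 12)² = -26(y + 5).
Vertex (12, -5); 4p = -26 so p = -13/2. Opens down.
Focus is p units from the vertex along the axis: (h, k + p).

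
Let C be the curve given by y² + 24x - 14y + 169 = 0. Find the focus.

Only y is squared. Complete the square in y: (y - 7)² = -24(x + 5).
Vertex (-5, 7); 4p = -24 so p = -6. Opens left.
Focus is p units from the vertex along the axis: (h + p, k).

(-11, 7)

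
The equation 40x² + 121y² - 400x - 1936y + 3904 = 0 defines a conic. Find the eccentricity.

e = 9/11

Collect terms: 40(x² - 10x) + 121(y² - 16y) = -3904
Complete the square: 40(x - 5)² + 121(y - 8)² = -3904 + 1000 + 7744 = 4840
Dividing both sides by 4840: (x - 5)²/121 + (y - 8)²/40 = 1
Ellipse, center (5, 8), major axis horizontal; a² = 121, b² = 40.
c² = a² - b² = 81, so c = 9.
e = c/a = 9/11.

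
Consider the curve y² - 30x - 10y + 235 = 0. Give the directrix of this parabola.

Only y is squared. Complete the square in y: (y - 5)² = 30(x - 7).
Vertex (7, 5); 4p = 30 so p = 15/2. Opens right.
Directrix is the vertical line x = h − p = 7 − (15/2) = -1/2.

x = -1/2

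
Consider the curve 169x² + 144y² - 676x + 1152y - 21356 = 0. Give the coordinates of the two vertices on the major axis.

(2, -17) and (2, 9)

Collect terms: 169(x² - 4x) + 144(y² + 8y) = 21356
Completing the square gives 169(x - 2)² + 144(y + 4)² = 21356 + 676 + 2304 = 24336.
Divide through by 24336 to get (x - 2)²/144 + (y + 4)²/169 = 1.
Ellipse, center (2, -4), major axis vertical; a² = 169, b² = 144.
a = 13. Vertices at (h, k ± a).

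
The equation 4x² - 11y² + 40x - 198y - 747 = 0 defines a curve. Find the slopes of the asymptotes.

2√11/11 and -2√11/11

Group: 4(x² + 10x) -11(y² + 18y) = 747
Completing the square gives 4(x + 5)² -11(y + 9)² = 747 + 100 - 891 = -44.
Divide through by -44 to get (y + 9)²/4 - (x + 5)²/11 = 1.
Hyperbola, center (-5, -9), transverse axis vertical; a² = 4, b² = 11.
For a vertical hyperbola the asymptotes have slope ±a/b.
Here that is ±2/√11 = ±2√11/11.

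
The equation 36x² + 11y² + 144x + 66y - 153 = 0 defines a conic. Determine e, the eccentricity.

Group: 36(x² + 4x) + 11(y² + 6y) = 153
36(x + 2)² + 11(y + 3)² = 153 + 144 + 99 = 396
Dividing both sides by 396: (x + 2)²/11 + (y + 3)²/36 = 1
Ellipse, center (-2, -3), major axis vertical; a² = 36, b² = 11.
c² = a² - b² = 25, so c = 5.
e = c/a = 5/6.

e = 5/6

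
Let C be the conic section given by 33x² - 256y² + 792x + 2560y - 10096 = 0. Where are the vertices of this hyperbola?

Group the x- and y-terms: 33(x² + 24x) -256(y² - 10y) = 10096
Complete the square in x and y: 33(x + 12)² -256(y - 5)² = 10096 + 4752 - 6400 = 8448
Dividing both sides by 8448: (x + 12)²/256 - (y - 5)²/33 = 1
Hyperbola, center (-12, 5), transverse axis horizontal; a² = 256, b² = 33.
a = 16. Vertices at (h ± a, k).

(-28, 5) and (4, 5)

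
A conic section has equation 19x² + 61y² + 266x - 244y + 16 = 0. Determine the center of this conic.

(-7, 2)

Rearranging, 19(x² + 14x) + 61(y² - 4y) = -16.
Complete the square in x and y: 19(x + 7)² + 61(y - 2)² = -16 + 931 + 244 = 1159
Divide through by 1159 to get (x + 7)²/61 + (y - 2)²/19 = 1.
Ellipse with center (-7, 2).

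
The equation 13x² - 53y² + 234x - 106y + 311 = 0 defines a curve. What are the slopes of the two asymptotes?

Rearranging, 13(x² + 18x) -53(y² + 2y) = -311.
Complete the square: 13(x + 9)² -53(y + 1)² = -311 + 1053 - 53 = 689
Divide through by 689 to get (x + 9)²/53 - (y + 1)²/13 = 1.
Hyperbola, center (-9, -1), transverse axis horizontal; a² = 53, b² = 13.
For a horizontal hyperbola the asymptotes have slope ±b/a.
Here that is ±√13/√53 = ±√689/53.

√689/53 and -√689/53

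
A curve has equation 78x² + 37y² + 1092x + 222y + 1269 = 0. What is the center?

(-7, -3)

Group: 78(x² + 14x) + 37(y² + 6y) = -1269
Completing the square gives 78(x + 7)² + 37(y + 3)² = -1269 + 3822 + 333 = 2886.
Dividing both sides by 2886: (x + 7)²/37 + (y + 3)²/78 = 1
Ellipse with center (-7, -3).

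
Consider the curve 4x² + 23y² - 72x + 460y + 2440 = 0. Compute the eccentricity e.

Group: 4(x² - 18x) + 23(y² + 20y) = -2440
Complete the square: 4(x - 9)² + 23(y + 10)² = -2440 + 324 + 2300 = 184
Dividing both sides by 184: (x - 9)²/46 + (y + 10)²/8 = 1
Ellipse, center (9, -10), major axis horizontal; a² = 46, b² = 8.
c² = a² - b² = 38, so c = √38.
e = c/a = √38/√46 = √437/23.

e = √437/23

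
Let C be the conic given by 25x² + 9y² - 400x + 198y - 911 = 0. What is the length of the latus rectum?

Collect terms: 25(x² - 16x) + 9(y² + 22y) = 911
Complete the square: 25(x - 8)² + 9(y + 11)² = 911 + 1600 + 1089 = 3600
Divide through by 3600 to get (x - 8)²/144 + (y + 11)²/400 = 1.
Ellipse, center (8, -11), major axis vertical; a² = 400, b² = 144.
Latus rectum length = 2b²/a = 2·144/20 = 72/5.

72/5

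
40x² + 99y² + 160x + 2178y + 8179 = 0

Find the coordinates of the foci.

(-2 - √59, -11) and (-2 + √59, -11)

40(x² + 4x) + 99(y² + 22y) = -8179
Completing the square gives 40(x + 2)² + 99(y + 11)² = -8179 + 160 + 11979 = 3960.
Divide through by 3960 to get (x + 2)²/99 + (y + 11)²/40 = 1.
Ellipse, center (-2, -11), major axis horizontal; a² = 99, b² = 40.
c² = a² - b² = 99 - 40 = 59, so c = √59.
Foci lie on the horizontal axis through the center: (h ± c, k).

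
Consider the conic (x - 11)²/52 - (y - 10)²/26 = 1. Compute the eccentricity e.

e = √6/2

Center (11, 10). The positive term is the x-term, so the transverse axis is horizontal; a² = 52, b² = 26.
c² = a² + b² = 78, so c = √78.
e = c/a = √78/2√13 = √6/2.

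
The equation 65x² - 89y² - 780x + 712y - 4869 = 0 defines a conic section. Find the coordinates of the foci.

(6 - √154, 4) and (6 + √154, 4)

Group the x- and y-terms: 65(x² - 12x) -89(y² - 8y) = 4869
Completing the square gives 65(x - 6)² -89(y - 4)² = 4869 + 2340 - 1424 = 5785.
Divide through by 5785 to get (x - 6)²/89 - (y - 4)²/65 = 1.
Hyperbola, center (6, 4), transverse axis horizontal; a² = 89, b² = 65.
c² = a² + b² = 89 + 65 = 154, so c = √154.
Foci lie on the horizontal axis through the center: (h ± c, k).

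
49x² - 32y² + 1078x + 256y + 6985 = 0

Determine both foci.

Rearranging, 49(x² + 22x) -32(y² - 8y) = -6985.
Complete the square: 49(x + 11)² -32(y - 4)² = -6985 + 5929 - 512 = -1568
Divide through by -1568 to get (y - 4)²/49 - (x + 11)²/32 = 1.
Hyperbola, center (-11, 4), transverse axis vertical; a² = 49, b² = 32.
c² = a² + b² = 49 + 32 = 81, so c = 9.
Foci lie on the vertical axis through the center: (h, k ± c).

(-11, -5) and (-11, 13)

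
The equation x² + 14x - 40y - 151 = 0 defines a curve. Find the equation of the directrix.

Only x is squared. Complete the square in x: (x + 7)² = 40(y + 5).
Vertex (-7, -5); 4p = 40 so p = 10. Opens up.
Directrix is the horizontal line y = k − p = -5 − (10) = -15.

y = -15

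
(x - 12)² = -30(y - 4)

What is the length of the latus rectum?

30

Vertex (12, 4); 4p = -30 so p = -15/2. Opens down.
Latus rectum length = |4p| = 30.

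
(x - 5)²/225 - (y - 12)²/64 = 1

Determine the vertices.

Center (5, 12). The positive term is the x-term, so the transverse axis is horizontal; a² = 225, b² = 64.
a = 15. Vertices at (h ± a, k).

(-10, 12) and (20, 12)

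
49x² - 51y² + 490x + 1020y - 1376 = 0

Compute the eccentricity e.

Collect terms: 49(x² + 10x) -51(y² - 20y) = 1376
Complete the square in x and y: 49(x + 5)² -51(y - 10)² = 1376 + 1225 - 5100 = -2499
Divide through by -2499 to get (y - 10)²/49 - (x + 5)²/51 = 1.
Hyperbola, center (-5, 10), transverse axis vertical; a² = 49, b² = 51.
c² = a² + b² = 100, so c = 10.
e = c/a = 10/7.

e = 10/7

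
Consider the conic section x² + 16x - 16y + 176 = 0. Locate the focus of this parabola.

Only x is squared. Complete the square in x: (x + 8)² = 16(y - 7).
Vertex (-8, 7); 4p = 16 so p = 4. Opens up.
Focus is p units from the vertex along the axis: (h, k + p).

(-8, 11)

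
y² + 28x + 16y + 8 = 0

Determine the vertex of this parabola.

(2, -8)

Only y is squared. Complete the square in y: (y + 8)² = -28(x - 2).
Vertex (2, -8); 4p = -28 so p = -7. Opens left.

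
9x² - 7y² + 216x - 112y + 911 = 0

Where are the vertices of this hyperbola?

Collect terms: 9(x² + 24x) -7(y² + 16y) = -911
Complete the square in x and y: 9(x + 12)² -7(y + 8)² = -911 + 1296 - 448 = -63
Divide through by -63 to get (y + 8)²/9 - (x + 12)²/7 = 1.
Hyperbola, center (-12, -8), transverse axis vertical; a² = 9, b² = 7.
a = 3. Vertices at (h, k ± a).

(-12, -11) and (-12, -5)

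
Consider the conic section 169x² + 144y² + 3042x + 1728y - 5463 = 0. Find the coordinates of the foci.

Collect terms: 169(x² + 18x) + 144(y² + 12y) = 5463
169(x + 9)² + 144(y + 6)² = 5463 + 13689 + 5184 = 24336
Dividing both sides by 24336: (x + 9)²/144 + (y + 6)²/169 = 1
Ellipse, center (-9, -6), major axis vertical; a² = 169, b² = 144.
c² = a² - b² = 169 - 144 = 25, so c = 5.
Foci lie on the vertical axis through the center: (h, k ± c).

(-9, -11) and (-9, -1)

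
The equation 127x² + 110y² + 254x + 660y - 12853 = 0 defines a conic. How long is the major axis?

Rearranging, 127(x² + 2x) + 110(y² + 6y) = 12853.
Complete the square in x and y: 127(x + 1)² + 110(y + 3)² = 12853 + 127 + 990 = 13970
Divide by 13970: (x + 1)²/110 + (y + 3)²/127 = 1
Ellipse, center (-1, -3), major axis vertical; a² = 127, b² = 110.
a² = 127 so a = √127; the major axis has length 2a = 2√127.

2√127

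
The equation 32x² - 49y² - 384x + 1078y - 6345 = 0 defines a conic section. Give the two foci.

Collect terms: 32(x² - 12x) -49(y² - 22y) = 6345
Completing the square gives 32(x - 6)² -49(y - 11)² = 6345 + 1152 - 5929 = 1568.
Divide by 1568: (x - 6)²/49 - (y - 11)²/32 = 1
Hyperbola, center (6, 11), transverse axis horizontal; a² = 49, b² = 32.
c² = a² + b² = 49 + 32 = 81, so c = 9.
Foci lie on the horizontal axis through the center: (h ± c, k).

(-3, 11) and (15, 11)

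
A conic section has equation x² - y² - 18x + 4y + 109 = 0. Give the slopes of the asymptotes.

1 and -1

Collect terms: (x² - 18x) -(y² - 4y) = -109
Complete the square in x and y: (x - 9)² -(y - 2)² = -109 + 81 - 4 = -32
Divide through by -32 to get (y - 2)²/32 - (x - 9)²/32 = 1.
Hyperbola, center (9, 2), transverse axis vertical; a² = 32, b² = 32.
For a vertical hyperbola the asymptotes have slope ±a/b.
Here that is ±4√2/4√2 = ±1.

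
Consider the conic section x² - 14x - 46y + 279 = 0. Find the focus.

(7, 33/2)

Only x is squared. Complete the square in x: (x - 7)² = 46(y - 5).
Vertex (7, 5); 4p = 46 so p = 23/2. Opens up.
Focus is p units from the vertex along the axis: (h, k + p).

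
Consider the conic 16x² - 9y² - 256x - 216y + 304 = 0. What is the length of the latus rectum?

9

Collect terms: 16(x² - 16x) -9(y² + 24y) = -304
Completing the square gives 16(x - 8)² -9(y + 12)² = -304 + 1024 - 1296 = -576.
Dividing both sides by -576: (y + 12)²/64 - (x - 8)²/36 = 1
Hyperbola, center (8, -12), transverse axis vertical; a² = 64, b² = 36.
Latus rectum length = 2b²/a = 2·36/8 = 9.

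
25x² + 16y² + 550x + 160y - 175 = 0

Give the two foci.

(-11, -14) and (-11, 4)

Group: 25(x² + 22x) + 16(y² + 10y) = 175
25(x + 11)² + 16(y + 5)² = 175 + 3025 + 400 = 3600
Dividing both sides by 3600: (x + 11)²/144 + (y + 5)²/225 = 1
Ellipse, center (-11, -5), major axis vertical; a² = 225, b² = 144.
c² = a² - b² = 225 - 144 = 81, so c = 9.
Foci lie on the vertical axis through the center: (h, k ± c).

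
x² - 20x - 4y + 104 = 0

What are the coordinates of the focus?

(10, 2)

Only x is squared. Complete the square in x: (x - 10)² = 4(y - 1).
Vertex (10, 1); 4p = 4 so p = 1. Opens up.
Focus is p units from the vertex along the axis: (h, k + p).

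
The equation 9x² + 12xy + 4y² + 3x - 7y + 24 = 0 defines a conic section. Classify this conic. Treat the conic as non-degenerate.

A = 9, B = 12, C = 4.
Discriminant B² − 4AC = 12² − 4·9·4 = 0.
B² − 4AC = 0 ⇒ parabola.

parabola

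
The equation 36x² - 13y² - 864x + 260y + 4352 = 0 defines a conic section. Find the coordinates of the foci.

36(x² - 24x) -13(y² - 20y) = -4352
Completing the square gives 36(x - 12)² -13(y - 10)² = -4352 + 5184 - 1300 = -468.
Divide through by -468 to get (y - 10)²/36 - (x - 12)²/13 = 1.
Hyperbola, center (12, 10), transverse axis vertical; a² = 36, b² = 13.
c² = a² + b² = 36 + 13 = 49, so c = 7.
Foci lie on the vertical axis through the center: (h, k ± c).

(12, 3) and (12, 17)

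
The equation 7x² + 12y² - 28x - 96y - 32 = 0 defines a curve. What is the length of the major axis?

12

Group the x- and y-terms: 7(x² - 4x) + 12(y² - 8y) = 32
Completing the square gives 7(x - 2)² + 12(y - 4)² = 32 + 28 + 192 = 252.
Divide through by 252 to get (x - 2)²/36 + (y - 4)²/21 = 1.
Ellipse, center (2, 4), major axis horizontal; a² = 36, b² = 21.
a² = 36 so a = 6; the major axis has length 2a = 12.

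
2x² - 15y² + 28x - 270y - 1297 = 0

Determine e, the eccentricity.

e = √255/15

2(x² + 14x) -15(y² + 18y) = 1297
2(x + 7)² -15(y + 9)² = 1297 + 98 - 1215 = 180
Dividing both sides by 180: (x + 7)²/90 - (y + 9)²/12 = 1
Hyperbola, center (-7, -9), transverse axis horizontal; a² = 90, b² = 12.
c² = a² + b² = 102, so c = √102.
e = c/a = √102/3√10 = √255/15.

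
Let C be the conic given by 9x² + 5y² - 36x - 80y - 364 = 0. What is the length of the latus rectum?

40/3

Collect terms: 9(x² - 4x) + 5(y² - 16y) = 364
Completing the square gives 9(x - 2)² + 5(y - 8)² = 364 + 36 + 320 = 720.
Divide by 720: (x - 2)²/80 + (y - 8)²/144 = 1
Ellipse, center (2, 8), major axis vertical; a² = 144, b² = 80.
Latus rectum length = 2b²/a = 2·80/12 = 40/3.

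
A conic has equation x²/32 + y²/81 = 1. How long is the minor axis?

8√2

Center (0, 0). The larger denominator 81 sits under the y-term, so the major axis is vertical; a² = 81, b² = 32.
b² = 32 so b = 4√2; the minor axis has length 2b = 8√2.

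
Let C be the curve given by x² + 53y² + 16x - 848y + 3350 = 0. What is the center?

(-8, 8)

Rearranging, (x² + 16x) + 53(y² - 16y) = -3350.
(x + 8)² + 53(y - 8)² = -3350 + 64 + 3392 = 106
Divide through by 106 to get (x + 8)²/106 + (y - 8)²/2 = 1.
Ellipse with center (-8, 8).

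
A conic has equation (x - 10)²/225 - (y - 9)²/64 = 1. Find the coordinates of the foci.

Center (10, 9). The positive term is the x-term, so the transverse axis is horizontal; a² = 225, b² = 64.
c² = a² + b² = 225 + 64 = 289, so c = 17.
Foci lie on the horizontal axis through the center: (h ± c, k).

(-7, 9) and (27, 9)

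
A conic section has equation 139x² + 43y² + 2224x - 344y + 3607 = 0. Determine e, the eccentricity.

e = 4√834/139

Group the x- and y-terms: 139(x² + 16x) + 43(y² - 8y) = -3607
Completing the square gives 139(x + 8)² + 43(y - 4)² = -3607 + 8896 + 688 = 5977.
Divide through by 5977 to get (x + 8)²/43 + (y - 4)²/139 = 1.
Ellipse, center (-8, 4), major axis vertical; a² = 139, b² = 43.
c² = a² - b² = 96, so c = 4√6.
e = c/a = 4√6/√139 = 4√834/139.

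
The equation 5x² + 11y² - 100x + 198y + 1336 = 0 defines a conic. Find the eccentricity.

Collect terms: 5(x² - 20x) + 11(y² + 18y) = -1336
Complete the square: 5(x - 10)² + 11(y + 9)² = -1336 + 500 + 891 = 55
Divide through by 55 to get (x - 10)²/11 + (y + 9)²/5 = 1.
Ellipse, center (10, -9), major axis horizontal; a² = 11, b² = 5.
c² = a² - b² = 6, so c = √6.
e = c/a = √6/√11 = √66/11.

e = √66/11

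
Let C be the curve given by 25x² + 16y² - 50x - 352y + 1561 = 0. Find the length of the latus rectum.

32/5

25(x² - 2x) + 16(y² - 22y) = -1561
Complete the square in x and y: 25(x - 1)² + 16(y - 11)² = -1561 + 25 + 1936 = 400
Dividing both sides by 400: (x - 1)²/16 + (y - 11)²/25 = 1
Ellipse, center (1, 11), major axis vertical; a² = 25, b² = 16.
Latus rectum length = 2b²/a = 2·16/5 = 32/5.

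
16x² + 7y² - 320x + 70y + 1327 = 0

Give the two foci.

Collect terms: 16(x² - 20x) + 7(y² + 10y) = -1327
Completing the square gives 16(x - 10)² + 7(y + 5)² = -1327 + 1600 + 175 = 448.
Divide by 448: (x - 10)²/28 + (y + 5)²/64 = 1
Ellipse, center (10, -5), major axis vertical; a² = 64, b² = 28.
c² = a² - b² = 64 - 28 = 36, so c = 6.
Foci lie on the vertical axis through the center: (h, k ± c).

(10, -11) and (10, 1)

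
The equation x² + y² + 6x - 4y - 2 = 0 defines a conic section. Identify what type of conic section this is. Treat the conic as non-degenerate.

No xy term. Coefficients of x² and y² are A = 1, C = 1.
A = C (same sign) ⇒ circle.

circle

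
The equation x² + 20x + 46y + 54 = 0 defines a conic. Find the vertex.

(-10, 1)

Only x is squared. Complete the square in x: (x + 10)² = -46(y - 1).
Vertex (-10, 1); 4p = -46 so p = -23/2. Opens down.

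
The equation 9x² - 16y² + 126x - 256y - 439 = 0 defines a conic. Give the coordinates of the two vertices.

9(x² + 14x) -16(y² + 16y) = 439
Completing the square gives 9(x + 7)² -16(y + 8)² = 439 + 441 - 1024 = -144.
Divide by -144: (y + 8)²/9 - (x + 7)²/16 = 1
Hyperbola, center (-7, -8), transverse axis vertical; a² = 9, b² = 16.
a = 3. Vertices at (h, k ± a).

(-7, -11) and (-7, -5)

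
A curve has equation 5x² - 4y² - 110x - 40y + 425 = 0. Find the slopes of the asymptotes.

√5/2 and -√5/2

5(x² - 22x) -4(y² + 10y) = -425
Complete the square in x and y: 5(x - 11)² -4(y + 5)² = -425 + 605 - 100 = 80
Divide through by 80 to get (x - 11)²/16 - (y + 5)²/20 = 1.
Hyperbola, center (11, -5), transverse axis horizontal; a² = 16, b² = 20.
For a horizontal hyperbola the asymptotes have slope ±b/a.
Here that is ±2√5/4 = ±√5/2.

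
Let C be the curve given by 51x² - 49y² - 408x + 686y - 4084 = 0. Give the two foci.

(-6, 7) and (14, 7)

Collect terms: 51(x² - 8x) -49(y² - 14y) = 4084
Complete the square in x and y: 51(x - 4)² -49(y - 7)² = 4084 + 816 - 2401 = 2499
Dividing both sides by 2499: (x - 4)²/49 - (y - 7)²/51 = 1
Hyperbola, center (4, 7), transverse axis horizontal; a² = 49, b² = 51.
c² = a² + b² = 49 + 51 = 100, so c = 10.
Foci lie on the horizontal axis through the center: (h ± c, k).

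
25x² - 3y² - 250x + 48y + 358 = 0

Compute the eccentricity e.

25(x² - 10x) -3(y² - 16y) = -358
Completing the square gives 25(x - 5)² -3(y - 8)² = -358 + 625 - 192 = 75.
Divide by 75: (x - 5)²/3 - (y - 8)²/25 = 1
Hyperbola, center (5, 8), transverse axis horizontal; a² = 3, b² = 25.
c² = a² + b² = 28, so c = 2√7.
e = c/a = 2√7/√3 = 2√21/3.

e = 2√21/3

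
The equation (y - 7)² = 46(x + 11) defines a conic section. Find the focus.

Vertex (-11, 7); 4p = 46 so p = 23/2. Opens right.
Focus is p units from the vertex along the axis: (h + p, k).

(1/2, 7)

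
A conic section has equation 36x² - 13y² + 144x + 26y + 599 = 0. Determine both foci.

Collect terms: 36(x² + 4x) -13(y² - 2y) = -599
Complete the square in x and y: 36(x + 2)² -13(y - 1)² = -599 + 144 - 13 = -468
Divide by -468: (y - 1)²/36 - (x + 2)²/13 = 1
Hyperbola, center (-2, 1), transverse axis vertical; a² = 36, b² = 13.
c² = a² + b² = 36 + 13 = 49, so c = 7.
Foci lie on the vertical axis through the center: (h, k ± c).

(-2, -6) and (-2, 8)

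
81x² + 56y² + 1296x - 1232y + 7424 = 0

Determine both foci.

Group the x- and y-terms: 81(x² + 16x) + 56(y² - 22y) = -7424
Complete the square: 81(x + 8)² + 56(y - 11)² = -7424 + 5184 + 6776 = 4536
Dividing both sides by 4536: (x + 8)²/56 + (y - 11)²/81 = 1
Ellipse, center (-8, 11), major axis vertical; a² = 81, b² = 56.
c² = a² - b² = 81 - 56 = 25, so c = 5.
Foci lie on the vertical axis through the center: (h, k ± c).

(-8, 6) and (-8, 16)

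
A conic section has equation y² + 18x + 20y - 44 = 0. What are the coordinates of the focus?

(7/2, -10)

Only y is squared. Complete the square in y: (y + 10)² = -18(x - 8).
Vertex (8, -10); 4p = -18 so p = -9/2. Opens left.
Focus is p units from the vertex along the axis: (h + p, k).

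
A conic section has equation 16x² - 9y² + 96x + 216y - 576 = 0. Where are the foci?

(-3, 2) and (-3, 22)

Group the x- and y-terms: 16(x² + 6x) -9(y² - 24y) = 576
Complete the square in x and y: 16(x + 3)² -9(y - 12)² = 576 + 144 - 1296 = -576
Dividing both sides by -576: (y - 12)²/64 - (x + 3)²/36 = 1
Hyperbola, center (-3, 12), transverse axis vertical; a² = 64, b² = 36.
c² = a² + b² = 64 + 36 = 100, so c = 10.
Foci lie on the vertical axis through the center: (h, k ± c).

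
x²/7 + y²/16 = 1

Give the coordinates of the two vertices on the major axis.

Center (0, 0). The larger denominator 16 sits under the y-term, so the major axis is vertical; a² = 16, b² = 7.
a = 4. Vertices at (h, k ± a).

(0, -4) and (0, 4)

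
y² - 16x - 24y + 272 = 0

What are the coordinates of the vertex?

Only y is squared. Complete the square in y: (y - 12)² = 16(x - 8).
Vertex (8, 12); 4p = 16 so p = 4. Opens right.

(8, 12)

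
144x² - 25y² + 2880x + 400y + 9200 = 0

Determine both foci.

(-23, 8) and (3, 8)

144(x² + 20x) -25(y² - 16y) = -9200
Complete the square in x and y: 144(x + 10)² -25(y - 8)² = -9200 + 14400 - 1600 = 3600
Divide through by 3600 to get (x + 10)²/25 - (y - 8)²/144 = 1.
Hyperbola, center (-10, 8), transverse axis horizontal; a² = 25, b² = 144.
c² = a² + b² = 25 + 144 = 169, so c = 13.
Foci lie on the horizontal axis through the center: (h ± c, k).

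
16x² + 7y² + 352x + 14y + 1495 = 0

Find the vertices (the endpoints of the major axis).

Group: 16(x² + 22x) + 7(y² + 2y) = -1495
Complete the square: 16(x + 11)² + 7(y + 1)² = -1495 + 1936 + 7 = 448
Dividing both sides by 448: (x + 11)²/28 + (y + 1)²/64 = 1
Ellipse, center (-11, -1), major axis vertical; a² = 64, b² = 28.
a = 8. Vertices at (h, k ± a).

(-11, -9) and (-11, 7)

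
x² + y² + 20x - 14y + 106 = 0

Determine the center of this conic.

(-10, 7)

(x² + 20x) + (y² - 14y) = -106
(x + 10)² + (y - 7)² = -106 + 100 + 49 = 43
So (x + 10)² + (y - 7)² = 43.
Circle centered at (-10, 7) with r² = 43.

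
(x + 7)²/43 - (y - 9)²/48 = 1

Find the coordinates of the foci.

Center (-7, 9). The positive term is the x-term, so the transverse axis is horizontal; a² = 43, b² = 48.
c² = a² + b² = 43 + 48 = 91, so c = √91.
Foci lie on the horizontal axis through the center: (h ± c, k).

(-7 - √91, 9) and (-7 + √91, 9)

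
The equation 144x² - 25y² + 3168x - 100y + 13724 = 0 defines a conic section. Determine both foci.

Group the x- and y-terms: 144(x² + 22x) -25(y² + 4y) = -13724
Completing the square gives 144(x + 11)² -25(y + 2)² = -13724 + 17424 - 100 = 3600.
Dividing both sides by 3600: (x + 11)²/25 - (y + 2)²/144 = 1
Hyperbola, center (-11, -2), transverse axis horizontal; a² = 25, b² = 144.
c² = a² + b² = 25 + 144 = 169, so c = 13.
Foci lie on the horizontal axis through the center: (h ± c, k).

(-24, -2) and (2, -2)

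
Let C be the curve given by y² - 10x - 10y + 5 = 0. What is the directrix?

Only y is squared. Complete the square in y: (y - 5)² = 10(x + 2).
Vertex (-2, 5); 4p = 10 so p = 5/2. Opens right.
Directrix is the vertical line x = h − p = -2 − (5/2) = -9/2.

x = -9/2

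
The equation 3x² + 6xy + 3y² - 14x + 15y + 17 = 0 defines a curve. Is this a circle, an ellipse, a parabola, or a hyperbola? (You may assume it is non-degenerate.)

A = 3, B = 6, C = 3.
Discriminant B² − 4AC = 6² − 4·3·3 = 0.
B² − 4AC = 0 ⇒ parabola.

parabola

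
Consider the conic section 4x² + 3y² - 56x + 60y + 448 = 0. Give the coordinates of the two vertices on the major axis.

(7, -14) and (7, -6)

Group: 4(x² - 14x) + 3(y² + 20y) = -448
Complete the square in x and y: 4(x - 7)² + 3(y + 10)² = -448 + 196 + 300 = 48
Divide by 48: (x - 7)²/12 + (y + 10)²/16 = 1
Ellipse, center (7, -10), major axis vertical; a² = 16, b² = 12.
a = 4. Vertices at (h, k ± a).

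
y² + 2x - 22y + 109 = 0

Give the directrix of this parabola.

x = 13/2

Only y is squared. Complete the square in y: (y - 11)² = -2(x - 6).
Vertex (6, 11); 4p = -2 so p = -1/2. Opens left.
Directrix is the vertical line x = h − p = 6 − (-1/2) = 13/2.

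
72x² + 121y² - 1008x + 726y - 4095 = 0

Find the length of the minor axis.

12√2

Group: 72(x² - 14x) + 121(y² + 6y) = 4095
Complete the square in x and y: 72(x - 7)² + 121(y + 3)² = 4095 + 3528 + 1089 = 8712
Dividing both sides by 8712: (x - 7)²/121 + (y + 3)²/72 = 1
Ellipse, center (7, -3), major axis horizontal; a² = 121, b² = 72.
b² = 72 so b = 6√2; the minor axis has length 2b = 12√2.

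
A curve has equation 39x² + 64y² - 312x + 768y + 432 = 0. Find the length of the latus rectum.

Collect terms: 39(x² - 8x) + 64(y² + 12y) = -432
Completing the square gives 39(x - 4)² + 64(y + 6)² = -432 + 624 + 2304 = 2496.
Dividing both sides by 2496: (x - 4)²/64 + (y + 6)²/39 = 1
Ellipse, center (4, -6), major axis horizontal; a² = 64, b² = 39.
Latus rectum length = 2b²/a = 2·39/8 = 39/4.

39/4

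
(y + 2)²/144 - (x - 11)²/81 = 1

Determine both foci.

Center (11, -2). The positive term is the y-term, so the transverse axis is vertical; a² = 144, b² = 81.
c² = a² + b² = 144 + 81 = 225, so c = 15.
Foci lie on the vertical axis through the center: (h, k ± c).

(11, -17) and (11, 13)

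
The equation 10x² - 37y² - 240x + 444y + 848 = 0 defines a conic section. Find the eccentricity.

Collect terms: 10(x² - 24x) -37(y² - 12y) = -848
Complete the square in x and y: 10(x - 12)² -37(y - 6)² = -848 + 1440 - 1332 = -740
Divide through by -740 to get (y - 6)²/20 - (x - 12)²/74 = 1.
Hyperbola, center (12, 6), transverse axis vertical; a² = 20, b² = 74.
c² = a² + b² = 94, so c = √94.
e = c/a = √94/2√5 = √470/10.

e = √470/10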